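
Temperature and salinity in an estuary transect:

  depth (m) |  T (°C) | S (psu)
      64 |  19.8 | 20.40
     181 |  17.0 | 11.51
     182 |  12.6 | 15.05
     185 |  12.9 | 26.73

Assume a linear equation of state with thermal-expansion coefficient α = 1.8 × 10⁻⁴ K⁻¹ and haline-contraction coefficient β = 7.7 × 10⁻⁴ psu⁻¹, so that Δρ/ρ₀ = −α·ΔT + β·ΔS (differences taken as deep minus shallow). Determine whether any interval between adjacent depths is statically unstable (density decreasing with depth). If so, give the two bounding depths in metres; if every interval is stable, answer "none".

64–181 m

Evaluate Δρ/ρ₀ = −αΔT + βΔS across each adjacent pair:
  64–181 m: −αΔT+βΔS = −(1.8 × 10⁻⁴)(-2.8)+(7.7 × 10⁻⁴)(-8.89) = -6.3 × 10⁻³ → UNSTABLE
  181–182 m: −αΔT+βΔS = −(1.8 × 10⁻⁴)(-4.4)+(7.7 × 10⁻⁴)(+3.54) = 3.5 × 10⁻³ → stable
  182–185 m: −αΔT+βΔS = −(1.8 × 10⁻⁴)(+0.3)+(7.7 × 10⁻⁴)(+11.68) = 8.9 × 10⁻³ → stable
The 64–181 m interval has Δρ < 0: lighter water underlies denser water.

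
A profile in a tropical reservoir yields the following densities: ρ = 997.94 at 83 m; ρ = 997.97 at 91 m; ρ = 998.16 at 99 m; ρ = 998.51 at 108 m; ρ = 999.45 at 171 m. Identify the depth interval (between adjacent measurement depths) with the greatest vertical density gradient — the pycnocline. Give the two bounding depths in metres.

99–108 m

Compute the density gradient over each adjacent pair:
  83–91 m: Δρ/Δz = 0.03/8 = 3.7 × 10⁻³ kg m⁻⁴
  91–99 m: Δρ/Δz = 0.19/8 = 0.024 kg m⁻⁴
  99–108 m: Δρ/Δz = 0.35/9 = 0.039 kg m⁻⁴
  108–171 m: Δρ/Δz = 0.94/63 = 0.015 kg m⁻⁴
The largest gradient is in the 99–108 m interval — the pycnocline.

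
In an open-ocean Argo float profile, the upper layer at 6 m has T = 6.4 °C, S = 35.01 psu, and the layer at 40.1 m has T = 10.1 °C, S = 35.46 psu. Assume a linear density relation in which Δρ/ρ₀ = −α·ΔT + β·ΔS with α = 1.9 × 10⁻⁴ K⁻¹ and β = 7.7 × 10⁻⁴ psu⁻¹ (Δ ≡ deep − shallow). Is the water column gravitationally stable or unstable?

unstable

ΔT = 10.1 − 6.4 = +3.7 K and ΔS = 35.46 − 35.01 = +0.45 psu (deep − shallow).
−αΔT = -7.03 × 10⁻⁴; βΔS = 3.465 × 10⁻⁴; sum Δρ/ρ₀ = -3.565 × 10⁻⁴.
Δρ/ρ₀ < 0, so Δρ < 0: deeper water is lighter → statically unstable; the column would overturn.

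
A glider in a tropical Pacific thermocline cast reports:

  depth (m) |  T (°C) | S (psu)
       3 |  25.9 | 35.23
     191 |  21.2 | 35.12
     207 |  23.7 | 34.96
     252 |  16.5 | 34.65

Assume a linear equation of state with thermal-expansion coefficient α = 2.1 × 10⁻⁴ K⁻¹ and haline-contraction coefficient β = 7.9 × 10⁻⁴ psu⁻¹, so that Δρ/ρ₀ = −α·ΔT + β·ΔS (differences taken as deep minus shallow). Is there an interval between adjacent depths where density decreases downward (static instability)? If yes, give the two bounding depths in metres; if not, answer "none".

191–207 m

Evaluate Δρ/ρ₀ = −αΔT + βΔS across each adjacent pair:
  3–191 m: −αΔT+βΔS = −(2.1 × 10⁻⁴)(-4.7)+(7.9 × 10⁻⁴)(-0.11) = 9.0 × 10⁻⁴ → stable
  191–207 m: −αΔT+βΔS = −(2.1 × 10⁻⁴)(+2.5)+(7.9 × 10⁻⁴)(-0.16) = -6.5 × 10⁻⁴ → UNSTABLE
  207–252 m: −αΔT+βΔS = −(2.1 × 10⁻⁴)(-7.2)+(7.9 × 10⁻⁴)(-0.31) = 1.3 × 10⁻³ → stable
The 191–207 m interval has Δρ < 0: lighter water underlies denser water.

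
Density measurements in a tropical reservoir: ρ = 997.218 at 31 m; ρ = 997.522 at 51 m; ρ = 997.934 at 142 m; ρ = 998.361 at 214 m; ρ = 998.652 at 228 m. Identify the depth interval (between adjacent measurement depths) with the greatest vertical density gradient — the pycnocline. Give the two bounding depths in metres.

Compute the density gradient over each adjacent pair:
  31–51 m: Δρ/Δz = 0.304/20 = 0.015 kg m⁻⁴
  51–142 m: Δρ/Δz = 0.412/91 = 4.5 × 10⁻³ kg m⁻⁴
  142–214 m: Δρ/Δz = 0.427/72 = 5.9 × 10⁻³ kg m⁻⁴
  214–228 m: Δρ/Δz = 0.291/14 = 0.021 kg m⁻⁴
The largest gradient is in the 214–228 m interval — the pycnocline.

214–228 m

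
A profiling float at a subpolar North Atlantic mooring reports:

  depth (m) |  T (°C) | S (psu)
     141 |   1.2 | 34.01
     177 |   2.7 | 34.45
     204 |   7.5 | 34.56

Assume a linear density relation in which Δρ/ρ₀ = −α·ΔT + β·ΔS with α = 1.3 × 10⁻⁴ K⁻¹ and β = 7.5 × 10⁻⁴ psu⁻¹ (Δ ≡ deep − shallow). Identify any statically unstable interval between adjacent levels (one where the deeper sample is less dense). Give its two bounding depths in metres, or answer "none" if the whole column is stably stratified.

177–204 m

Evaluate Δρ/ρ₀ = −αΔT + βΔS across each adjacent pair:
  141–177 m: −αΔT+βΔS = −(1.3 × 10⁻⁴)(+1.5)+(7.5 × 10⁻⁴)(+0.44) = 1.4 × 10⁻⁴ → stable
  177–204 m: −αΔT+βΔS = −(1.3 × 10⁻⁴)(+4.8)+(7.5 × 10⁻⁴)(+0.11) = -5.4 × 10⁻⁴ → UNSTABLE
The 177–204 m interval has Δρ < 0: lighter water underlies denser water.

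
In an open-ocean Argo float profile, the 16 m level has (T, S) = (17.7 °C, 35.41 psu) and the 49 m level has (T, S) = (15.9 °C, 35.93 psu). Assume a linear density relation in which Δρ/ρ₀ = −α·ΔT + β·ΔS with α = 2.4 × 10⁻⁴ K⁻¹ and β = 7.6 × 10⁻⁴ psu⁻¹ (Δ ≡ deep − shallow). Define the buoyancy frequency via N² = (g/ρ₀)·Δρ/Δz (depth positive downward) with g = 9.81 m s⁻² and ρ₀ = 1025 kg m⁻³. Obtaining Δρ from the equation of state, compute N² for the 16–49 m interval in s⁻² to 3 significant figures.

2.46 × 10⁻⁴ s⁻²

ΔT = -1.8 K, ΔS = +0.52 psu (deep − shallow).
Δρ/ρ₀ = −αΔT + βΔS = 4.32 × 10⁻⁴ + 3.952 × 10⁻⁴ = 8.272 × 10⁻⁴, so Δρ ≈ 0.8479 kg m⁻³.
N² = (g/ρ₀)·Δρ/Δz = g·(Δρ/ρ₀)/Δz = 9.81 × 8.272 × 10⁻⁴ / 33 = 2.4590 × 10⁻⁴ s⁻² ≈ 2.46 × 10⁻⁴ s⁻².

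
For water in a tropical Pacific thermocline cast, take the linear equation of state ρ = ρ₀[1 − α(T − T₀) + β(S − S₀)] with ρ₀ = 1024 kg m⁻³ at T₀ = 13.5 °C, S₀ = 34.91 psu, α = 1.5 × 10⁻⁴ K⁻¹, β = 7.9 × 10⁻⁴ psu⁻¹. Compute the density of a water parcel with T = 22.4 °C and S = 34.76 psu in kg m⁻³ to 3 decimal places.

1022.512 kg m⁻³

T − T₀ = +8.9 K, S − S₀ = -0.15 psu.
Bracket = 1 − α·(+8.9) + β·(-0.15) = 1 + (-1.4535 × 10⁻³) = 0.9985465.
ρ = 1024 × 0.9985465 = 1022.512 kg m⁻³.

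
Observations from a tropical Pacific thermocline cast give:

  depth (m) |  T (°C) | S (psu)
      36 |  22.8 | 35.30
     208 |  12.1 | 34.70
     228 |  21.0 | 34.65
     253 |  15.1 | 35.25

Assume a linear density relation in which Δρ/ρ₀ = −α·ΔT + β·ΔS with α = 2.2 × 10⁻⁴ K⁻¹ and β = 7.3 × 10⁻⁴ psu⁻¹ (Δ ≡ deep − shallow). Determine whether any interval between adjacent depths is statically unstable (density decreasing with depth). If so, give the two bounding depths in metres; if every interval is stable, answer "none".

Evaluate Δρ/ρ₀ = −αΔT + βΔS across each adjacent pair:
  36–208 m: −αΔT+βΔS = −(2.2 × 10⁻⁴)(-10.7)+(7.3 × 10⁻⁴)(-0.60) = 1.9 × 10⁻³ → stable
  208–228 m: −αΔT+βΔS = −(2.2 × 10⁻⁴)(+8.9)+(7.3 × 10⁻⁴)(-0.05) = -2.0 × 10⁻³ → UNSTABLE
  228–253 m: −αΔT+βΔS = −(2.2 × 10⁻⁴)(-5.9)+(7.3 × 10⁻⁴)(+0.60) = 1.7 × 10⁻³ → stable
The 208–228 m interval has Δρ < 0: lighter water underlies denser water.

208–228 m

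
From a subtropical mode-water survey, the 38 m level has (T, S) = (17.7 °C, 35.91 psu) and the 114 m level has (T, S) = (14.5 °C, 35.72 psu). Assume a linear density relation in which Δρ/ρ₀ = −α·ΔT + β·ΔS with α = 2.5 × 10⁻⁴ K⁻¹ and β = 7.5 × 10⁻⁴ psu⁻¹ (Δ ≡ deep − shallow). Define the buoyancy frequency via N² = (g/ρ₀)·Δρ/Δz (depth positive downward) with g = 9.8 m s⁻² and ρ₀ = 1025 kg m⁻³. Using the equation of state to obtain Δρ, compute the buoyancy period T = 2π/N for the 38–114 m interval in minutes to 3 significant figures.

11.4 min

ΔT = -3.2 K, ΔS = -0.19 psu (deep − shallow).
Δρ/ρ₀ = −αΔT + βΔS = 8.00 × 10⁻⁴ − 1.425 × 10⁻⁴ = 6.575 × 10⁻⁴, so Δρ ≈ 0.6739 kg m⁻³.
N² = (g/ρ₀)·Δρ/Δz = g·(Δρ/ρ₀)/Δz = 9.8 × 6.575 × 10⁻⁴ / 76 = 8.4783 × 10⁻⁵ s⁻².
N = √(8.4783 × 10⁻⁵) = 9.2078 × 10⁻³ rad s⁻¹ → T = 2π/N = 682.38 s = 11.373 min ≈ 11.4 min.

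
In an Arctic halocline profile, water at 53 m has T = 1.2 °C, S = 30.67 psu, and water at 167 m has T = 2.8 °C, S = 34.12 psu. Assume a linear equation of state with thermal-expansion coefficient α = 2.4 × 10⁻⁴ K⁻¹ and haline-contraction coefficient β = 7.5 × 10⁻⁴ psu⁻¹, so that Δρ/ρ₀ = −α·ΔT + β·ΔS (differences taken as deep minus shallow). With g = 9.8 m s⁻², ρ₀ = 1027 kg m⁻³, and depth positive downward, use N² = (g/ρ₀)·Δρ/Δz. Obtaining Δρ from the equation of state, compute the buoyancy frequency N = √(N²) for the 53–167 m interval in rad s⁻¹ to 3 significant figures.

ΔT = +1.6 K, ΔS = +3.45 psu (deep − shallow).
Δρ/ρ₀ = −αΔT + βΔS = -3.84 × 10⁻⁴ + 2.5875 × 10⁻³ = 2.2035 × 10⁻³, so Δρ ≈ 2.263 kg m⁻³.
N² = (g/ρ₀)·Δρ/Δz = g·(Δρ/ρ₀)/Δz = 9.8 × 2.2035 × 10⁻³ / 114 = 1.8942 × 10⁻⁴ s⁻².
N = √(1.8942 × 10⁻⁴) = 0.013763 rad s⁻¹ ≈ 0.0138 rad s⁻¹.

0.0138 rad s⁻¹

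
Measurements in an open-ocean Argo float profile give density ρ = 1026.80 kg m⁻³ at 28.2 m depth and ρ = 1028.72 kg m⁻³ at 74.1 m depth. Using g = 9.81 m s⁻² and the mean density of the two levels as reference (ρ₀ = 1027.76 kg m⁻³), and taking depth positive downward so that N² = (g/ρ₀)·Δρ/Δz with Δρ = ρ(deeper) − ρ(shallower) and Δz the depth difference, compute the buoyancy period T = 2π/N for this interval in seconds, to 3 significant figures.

Δρ = 1028.72 − 1026.80 = 1.92 kg m⁻³ over Δz = 74.1 − 28.2 = 45.9 m.
N² = (9.81/1027.76) × (1.92/45.9) = 3.9927 × 10⁻⁴ s⁻².
N = √(3.9927 × 10⁻⁴) = 0.019982 rad s⁻¹, so T = 2π/N = 314.44 s ≈ 314 s.

314 s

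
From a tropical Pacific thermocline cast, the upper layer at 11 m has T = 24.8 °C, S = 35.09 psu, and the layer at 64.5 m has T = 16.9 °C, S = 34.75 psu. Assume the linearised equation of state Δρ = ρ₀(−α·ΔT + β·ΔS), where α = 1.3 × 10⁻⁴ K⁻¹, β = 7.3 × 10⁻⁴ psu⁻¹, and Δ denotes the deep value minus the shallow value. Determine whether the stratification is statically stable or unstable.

stable

ΔT = 16.9 − 24.8 = -7.9 K and ΔS = 34.75 − 35.09 = -0.34 psu (deep − shallow).
−αΔT = 1.027 × 10⁻³; βΔS = -2.482 × 10⁻⁴; sum Δρ/ρ₀ = 7.788 × 10⁻⁴.
Δρ/ρ₀ > 0, so Δρ > 0: deeper water is denser → statically stable.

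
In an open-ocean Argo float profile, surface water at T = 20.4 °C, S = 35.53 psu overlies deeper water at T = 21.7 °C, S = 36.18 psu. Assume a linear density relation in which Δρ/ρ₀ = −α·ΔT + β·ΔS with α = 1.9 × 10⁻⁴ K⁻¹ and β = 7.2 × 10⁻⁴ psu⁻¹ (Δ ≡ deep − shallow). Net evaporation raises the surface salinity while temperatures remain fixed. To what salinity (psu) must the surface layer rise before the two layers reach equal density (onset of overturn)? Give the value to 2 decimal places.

35.84 psu

Neutral buoyancy requires −α(T_deep − T_surf) + β(S_deep − S_surf′) = 0.
S_surf′ = S_deep − (α/β)·ΔT = 36.18 − (1.9 × 10⁻⁴/7.2 × 10⁻⁴)·(+1.3) = 35.8369 psu.
Increase required: 35.8369 − 35.53 = 0.3069 psu.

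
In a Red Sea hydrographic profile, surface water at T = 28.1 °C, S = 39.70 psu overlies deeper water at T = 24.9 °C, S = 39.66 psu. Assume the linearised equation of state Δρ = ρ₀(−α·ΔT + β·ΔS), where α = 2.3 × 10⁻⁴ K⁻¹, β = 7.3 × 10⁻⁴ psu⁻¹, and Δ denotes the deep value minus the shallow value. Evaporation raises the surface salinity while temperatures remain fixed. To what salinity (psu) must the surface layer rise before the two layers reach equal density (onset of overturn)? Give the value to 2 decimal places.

Neutral buoyancy requires −α(T_deep − T_surf) + β(S_deep − S_surf′) = 0.
S_surf′ = S_deep − (α/β)·ΔT = 39.66 − (2.3 × 10⁻⁴/7.3 × 10⁻⁴)·(-3.2) = 40.6682 psu.
Increase required: 40.6682 − 39.70 = 0.9682 psu.

40.67 psu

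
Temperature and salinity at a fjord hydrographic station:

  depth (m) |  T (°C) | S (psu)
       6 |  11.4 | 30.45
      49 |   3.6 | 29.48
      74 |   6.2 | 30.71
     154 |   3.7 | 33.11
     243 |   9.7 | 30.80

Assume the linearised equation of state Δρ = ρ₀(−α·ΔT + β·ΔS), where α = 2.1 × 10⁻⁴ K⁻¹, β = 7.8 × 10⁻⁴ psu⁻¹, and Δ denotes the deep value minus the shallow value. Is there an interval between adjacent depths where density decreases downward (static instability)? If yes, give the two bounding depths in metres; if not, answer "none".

154–243 m

Evaluate Δρ/ρ₀ = −αΔT + βΔS across each adjacent pair:
  6–49 m: −αΔT+βΔS = −(2.1 × 10⁻⁴)(-7.8)+(7.8 × 10⁻⁴)(-0.97) = 8.8 × 10⁻⁴ → stable
  49–74 m: −αΔT+βΔS = −(2.1 × 10⁻⁴)(+2.6)+(7.8 × 10⁻⁴)(+1.23) = 4.1 × 10⁻⁴ → stable
  74–154 m: −αΔT+βΔS = −(2.1 × 10⁻⁴)(-2.5)+(7.8 × 10⁻⁴)(+2.40) = 2.4 × 10⁻³ → stable
  154–243 m: −αΔT+βΔS = −(2.1 × 10⁻⁴)(+6.0)+(7.8 × 10⁻⁴)(-2.31) = -3.1 × 10⁻³ → UNSTABLE
The 154–243 m interval has Δρ < 0: lighter water underlies denser water.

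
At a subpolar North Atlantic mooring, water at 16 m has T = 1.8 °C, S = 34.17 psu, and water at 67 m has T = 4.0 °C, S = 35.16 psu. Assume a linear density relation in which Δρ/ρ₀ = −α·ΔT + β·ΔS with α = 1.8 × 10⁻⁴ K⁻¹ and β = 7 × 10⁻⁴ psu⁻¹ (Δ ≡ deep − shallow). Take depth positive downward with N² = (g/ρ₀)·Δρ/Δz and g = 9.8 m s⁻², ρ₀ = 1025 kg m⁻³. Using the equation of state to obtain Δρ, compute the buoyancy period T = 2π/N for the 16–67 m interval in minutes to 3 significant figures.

13.9 min

ΔT = +2.2 K, ΔS = +0.99 psu (deep − shallow).
Δρ/ρ₀ = −αΔT + βΔS = -3.96 × 10⁻⁴ + 6.93 × 10⁻⁴ = 2.97 × 10⁻⁴, so Δρ ≈ 0.3044 kg m⁻³.
N² = (g/ρ₀)·Δρ/Δz = g·(Δρ/ρ₀)/Δz = 9.8 × 2.97 × 10⁻⁴ / 51 = 5.7071 × 10⁻⁵ s⁻².
N = √(5.7071 × 10⁻⁵) = 7.5545 × 10⁻³ rad s⁻¹ → T = 2π/N = 831.71 s = 13.862 min ≈ 13.9 min.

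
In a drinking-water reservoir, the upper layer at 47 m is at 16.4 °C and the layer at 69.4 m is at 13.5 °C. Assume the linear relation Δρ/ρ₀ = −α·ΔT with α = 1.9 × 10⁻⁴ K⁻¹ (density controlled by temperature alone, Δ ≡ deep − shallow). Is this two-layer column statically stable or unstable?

stable

ΔT = 13.5 − 16.4 = -2.9 K, so Δρ/ρ₀ = −αΔT = 5.51 × 10⁻⁴.
Δρ/ρ₀ > 0, so Δρ > 0: deeper water is denser → statically stable.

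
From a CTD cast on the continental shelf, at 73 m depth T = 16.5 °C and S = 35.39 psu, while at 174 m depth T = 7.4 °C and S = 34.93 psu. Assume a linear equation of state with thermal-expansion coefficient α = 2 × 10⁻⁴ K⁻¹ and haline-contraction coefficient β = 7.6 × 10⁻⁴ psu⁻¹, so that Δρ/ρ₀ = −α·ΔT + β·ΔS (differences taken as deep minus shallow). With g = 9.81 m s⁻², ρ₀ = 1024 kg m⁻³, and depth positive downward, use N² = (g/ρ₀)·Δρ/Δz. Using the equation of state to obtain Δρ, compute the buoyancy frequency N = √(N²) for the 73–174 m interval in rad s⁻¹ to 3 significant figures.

ΔT = -9.1 K, ΔS = -0.46 psu (deep − shallow).
Δρ/ρ₀ = −αΔT + βΔS = 1.82 × 10⁻³ − 3.496 × 10⁻⁴ = 1.4704 × 10⁻³, so Δρ ≈ 1.506 kg m⁻³.
N² = (g/ρ₀)·Δρ/Δz = g·(Δρ/ρ₀)/Δz = 9.81 × 1.4704 × 10⁻³ / 101 = 1.4282 × 10⁻⁴ s⁻².
N = √(1.4282 × 10⁻⁴) = 0.011951 rad s⁻¹ ≈ 0.0120 rad s⁻¹.

0.0120 rad s⁻¹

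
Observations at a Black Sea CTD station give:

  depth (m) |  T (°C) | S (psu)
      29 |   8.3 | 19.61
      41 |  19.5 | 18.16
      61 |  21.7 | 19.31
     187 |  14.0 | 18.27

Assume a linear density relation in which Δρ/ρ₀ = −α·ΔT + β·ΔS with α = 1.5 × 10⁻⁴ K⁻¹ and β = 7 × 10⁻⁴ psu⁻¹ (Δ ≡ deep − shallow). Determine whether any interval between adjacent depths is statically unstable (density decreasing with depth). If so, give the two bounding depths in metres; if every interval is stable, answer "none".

29–41 m

Evaluate Δρ/ρ₀ = −αΔT + βΔS across each adjacent pair:
  29–41 m: −αΔT+βΔS = −(1.5 × 10⁻⁴)(+11.2)+(7 × 10⁻⁴)(-1.45) = -2.7 × 10⁻³ → UNSTABLE
  41–61 m: −αΔT+βΔS = −(1.5 × 10⁻⁴)(+2.2)+(7 × 10⁻⁴)(+1.15) = 4.7 × 10⁻⁴ → stable
  61–187 m: −αΔT+βΔS = −(1.5 × 10⁻⁴)(-7.7)+(7 × 10⁻⁴)(-1.04) = 4.3 × 10⁻⁴ → stable
The 29–41 m interval has Δρ < 0: lighter water underlies denser water.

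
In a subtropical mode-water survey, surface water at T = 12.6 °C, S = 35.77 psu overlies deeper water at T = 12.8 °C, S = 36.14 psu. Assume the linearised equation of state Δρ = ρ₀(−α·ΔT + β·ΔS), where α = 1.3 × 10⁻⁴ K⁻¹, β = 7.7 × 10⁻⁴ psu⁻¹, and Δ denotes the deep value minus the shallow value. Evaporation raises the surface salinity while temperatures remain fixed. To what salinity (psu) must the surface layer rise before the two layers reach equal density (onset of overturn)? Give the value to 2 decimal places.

36.11 psu

Neutral buoyancy requires −α(T_deep − T_surf) + β(S_deep − S_surf′) = 0.
S_surf′ = S_deep − (α/β)·ΔT = 36.14 − (1.3 × 10⁻⁴/7.7 × 10⁻⁴)·(+0.2) = 36.1062 psu.
Increase required: 36.1062 − 35.77 = 0.3362 psu.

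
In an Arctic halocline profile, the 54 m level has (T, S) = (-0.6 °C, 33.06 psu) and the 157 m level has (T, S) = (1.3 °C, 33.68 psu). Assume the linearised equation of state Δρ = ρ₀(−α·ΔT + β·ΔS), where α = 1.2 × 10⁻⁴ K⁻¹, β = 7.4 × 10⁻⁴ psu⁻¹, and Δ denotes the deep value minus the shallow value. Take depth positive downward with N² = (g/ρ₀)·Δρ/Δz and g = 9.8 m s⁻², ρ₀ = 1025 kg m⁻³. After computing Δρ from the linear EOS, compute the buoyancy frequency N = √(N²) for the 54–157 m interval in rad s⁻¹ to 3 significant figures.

ΔT = +1.9 K, ΔS = +0.62 psu (deep − shallow).
Δρ/ρ₀ = −αΔT + βΔS = -2.28 × 10⁻⁴ + 4.588 × 10⁻⁴ = 2.308 × 10⁻⁴, so Δρ ≈ 0.2366 kg m⁻³.
N² = (g/ρ₀)·Δρ/Δz = g·(Δρ/ρ₀)/Δz = 9.8 × 2.308 × 10⁻⁴ / 103 = 2.1960 × 10⁻⁵ s⁻².
N = √(2.1960 × 10⁻⁵) = 4.6861 × 10⁻³ rad s⁻¹ ≈ 4.69 × 10⁻³ rad s⁻¹.

4.69 × 10⁻³ rad s⁻¹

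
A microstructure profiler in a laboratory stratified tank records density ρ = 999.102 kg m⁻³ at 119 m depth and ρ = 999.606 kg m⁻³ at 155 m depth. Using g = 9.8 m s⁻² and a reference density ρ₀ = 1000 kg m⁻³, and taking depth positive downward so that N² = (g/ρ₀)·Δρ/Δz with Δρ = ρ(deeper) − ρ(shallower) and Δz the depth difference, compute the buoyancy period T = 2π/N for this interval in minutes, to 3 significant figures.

8.94 min

Δρ = 999.606 − 999.102 = 0.504 kg m⁻³ over Δz = 155 − 119 = 36 m.
N² = (9.8/1000) × (0.504/36) = 1.3720 × 10⁻⁴ s⁻².
N = √(1.3720 × 10⁻⁴) = 0.011713 rad s⁻¹, so T = 2π/N = 536.43 s = 8.9405 min ≈ 8.94 min.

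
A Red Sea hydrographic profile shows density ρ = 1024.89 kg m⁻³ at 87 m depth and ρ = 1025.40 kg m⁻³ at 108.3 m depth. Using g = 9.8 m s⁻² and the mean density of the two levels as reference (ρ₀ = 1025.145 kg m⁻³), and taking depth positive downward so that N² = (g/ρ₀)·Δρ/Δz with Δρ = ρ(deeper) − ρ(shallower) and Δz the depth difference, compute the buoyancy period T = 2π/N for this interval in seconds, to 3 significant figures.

415 s

Δρ = 1025.40 − 1024.89 = 0.51 kg m⁻³ over Δz = 108.3 − 87 = 21.3 m.
N² = (9.8/1025.145) × (0.51/21.3) = 2.2889 × 10⁻⁴ s⁻².
N = √(2.2889 × 10⁻⁴) = 0.015129 rad s⁻¹, so T = 2π/N = 415.31 s ≈ 415 s.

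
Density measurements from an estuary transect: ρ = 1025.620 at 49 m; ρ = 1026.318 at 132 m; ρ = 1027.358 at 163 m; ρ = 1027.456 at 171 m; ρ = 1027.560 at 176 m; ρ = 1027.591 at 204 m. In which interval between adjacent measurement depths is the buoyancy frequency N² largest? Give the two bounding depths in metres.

132–163 m

Compute the density gradient over each adjacent pair:
  49–132 m: Δρ/Δz = 0.698/83 = 8.4 × 10⁻³ kg m⁻⁴
  132–163 m: Δρ/Δz = 1.040/31 = 0.034 kg m⁻⁴
  163–171 m: Δρ/Δz = 0.098/8 = 0.012 kg m⁻⁴
  171–176 m: Δρ/Δz = 0.104/5 = 0.021 kg m⁻⁴
  176–204 m: Δρ/Δz = 0.031/28 = 1.1 × 10⁻³ kg m⁻⁴
The largest gradient is in the 132–163 m interval — the pycnocline.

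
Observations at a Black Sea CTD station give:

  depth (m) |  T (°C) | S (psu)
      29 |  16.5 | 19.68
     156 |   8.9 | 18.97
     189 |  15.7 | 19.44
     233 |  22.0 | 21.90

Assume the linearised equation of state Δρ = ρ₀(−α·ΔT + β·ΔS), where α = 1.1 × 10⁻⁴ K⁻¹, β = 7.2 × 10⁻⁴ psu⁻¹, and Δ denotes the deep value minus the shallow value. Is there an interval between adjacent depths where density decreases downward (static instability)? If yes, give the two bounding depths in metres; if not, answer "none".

Evaluate Δρ/ρ₀ = −αΔT + βΔS across each adjacent pair:
  29–156 m: −αΔT+βΔS = −(1.1 × 10⁻⁴)(-7.6)+(7.2 × 10⁻⁴)(-0.71) = 3.2 × 10⁻⁴ → stable
  156–189 m: −αΔT+βΔS = −(1.1 × 10⁻⁴)(+6.8)+(7.2 × 10⁻⁴)(+0.47) = -4.1 × 10⁻⁴ → UNSTABLE
  189–233 m: −αΔT+βΔS = −(1.1 × 10⁻⁴)(+6.3)+(7.2 × 10⁻⁴)(+2.46) = 1.1 × 10⁻³ → stable
The 156–189 m interval has Δρ < 0: lighter water underlies denser water.

156–189 m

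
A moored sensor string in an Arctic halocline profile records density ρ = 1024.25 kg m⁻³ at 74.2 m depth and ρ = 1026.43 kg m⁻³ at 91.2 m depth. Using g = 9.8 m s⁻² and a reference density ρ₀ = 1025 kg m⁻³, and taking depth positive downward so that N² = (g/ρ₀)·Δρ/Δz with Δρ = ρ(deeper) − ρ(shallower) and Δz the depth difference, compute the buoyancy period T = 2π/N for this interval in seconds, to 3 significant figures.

Δρ = 1026.43 − 1024.25 = 2.18 kg m⁻³ over Δz = 91.2 − 74.2 = 17 m.
N² = (9.8/1025) × (2.18/17) = 1.2261 × 10⁻³ s⁻².
N = √(1.2261 × 10⁻³) = 0.035016 rad s⁻¹, so T = 2π/N = 179.44 s ≈ 179 s.

179 s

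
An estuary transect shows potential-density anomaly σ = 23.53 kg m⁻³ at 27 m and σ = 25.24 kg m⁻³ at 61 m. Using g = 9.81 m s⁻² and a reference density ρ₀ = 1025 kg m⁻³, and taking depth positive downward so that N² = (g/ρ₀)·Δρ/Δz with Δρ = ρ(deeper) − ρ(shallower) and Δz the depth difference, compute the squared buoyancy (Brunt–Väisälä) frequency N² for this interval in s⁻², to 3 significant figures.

4.81 × 10⁻⁴ s⁻²

Δρ = 1025.24 − 1023.53 = 1.71 kg m⁻³ over Δz = 61 − 27 = 34 m.
N² = (9.81/1025) × (1.71/34) = 4.8135 × 10⁻⁴ s⁻² ≈ 4.81 × 10⁻⁴ s⁻².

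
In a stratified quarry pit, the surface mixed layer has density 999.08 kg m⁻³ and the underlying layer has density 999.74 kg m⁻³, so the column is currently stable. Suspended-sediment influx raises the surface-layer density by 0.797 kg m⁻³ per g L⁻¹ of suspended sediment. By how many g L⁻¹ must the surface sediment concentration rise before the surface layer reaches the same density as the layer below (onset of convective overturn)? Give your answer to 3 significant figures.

Density deficit of the surface layer: 999.74 − 999.08 = 0.66 kg m⁻³.
Required change = 0.66 / 0.797 = 0.828 g L⁻¹.

0.828 g L⁻¹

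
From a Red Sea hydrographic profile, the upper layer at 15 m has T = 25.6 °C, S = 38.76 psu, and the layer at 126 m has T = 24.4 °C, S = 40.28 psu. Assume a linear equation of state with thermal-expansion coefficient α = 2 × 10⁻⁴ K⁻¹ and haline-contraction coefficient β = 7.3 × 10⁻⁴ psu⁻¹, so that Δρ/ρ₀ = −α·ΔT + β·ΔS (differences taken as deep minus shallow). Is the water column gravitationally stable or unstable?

ΔT = 24.4 − 25.6 = -1.2 K and ΔS = 40.28 − 38.76 = +1.52 psu (deep − shallow).
−αΔT = 2.40 × 10⁻⁴; βΔS = 1.1096 × 10⁻³; sum Δρ/ρ₀ = 1.3496 × 10⁻³.
Δρ/ρ₀ > 0, so Δρ > 0: deeper water is denser → statically stable.

stable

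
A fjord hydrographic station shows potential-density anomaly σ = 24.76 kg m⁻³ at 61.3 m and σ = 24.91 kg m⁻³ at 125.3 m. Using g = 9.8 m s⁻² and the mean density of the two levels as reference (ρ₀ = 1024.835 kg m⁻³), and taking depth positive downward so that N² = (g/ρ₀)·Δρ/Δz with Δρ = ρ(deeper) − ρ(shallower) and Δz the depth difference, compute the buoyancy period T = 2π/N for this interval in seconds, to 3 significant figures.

1.33 × 10³ s

Δρ = 1024.91 − 1024.76 = 0.15 kg m⁻³ over Δz = 125.3 − 61.3 = 64 m.
N² = (9.8/1024.835) × (0.15/64) = 2.2412 × 10⁻⁵ s⁻².
N = √(2.2412 × 10⁻⁵) = 4.7341 × 10⁻³ rad s⁻¹, so T = 2π/N = 1.3272 × 10³ s ≈ 1.33 × 10³ s.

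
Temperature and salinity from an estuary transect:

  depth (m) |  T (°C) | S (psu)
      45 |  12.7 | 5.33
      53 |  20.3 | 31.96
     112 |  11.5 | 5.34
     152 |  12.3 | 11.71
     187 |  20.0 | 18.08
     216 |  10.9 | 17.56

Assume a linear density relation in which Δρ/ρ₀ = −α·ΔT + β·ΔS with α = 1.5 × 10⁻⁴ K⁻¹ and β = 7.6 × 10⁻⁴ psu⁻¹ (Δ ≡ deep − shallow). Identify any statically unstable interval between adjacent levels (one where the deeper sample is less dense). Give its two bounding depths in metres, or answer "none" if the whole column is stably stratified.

53–112 m

Evaluate Δρ/ρ₀ = −αΔT + βΔS across each adjacent pair:
  45–53 m: −αΔT+βΔS = −(1.5 × 10⁻⁴)(+7.6)+(7.6 × 10⁻⁴)(+26.63) = 0.019 → stable
  53–112 m: −αΔT+βΔS = −(1.5 × 10⁻⁴)(-8.8)+(7.6 × 10⁻⁴)(-26.62) = -0.019 → UNSTABLE
  112–152 m: −αΔT+βΔS = −(1.5 × 10⁻⁴)(+0.8)+(7.6 × 10⁻⁴)(+6.37) = 4.7 × 10⁻³ → stable
  152–187 m: −αΔT+βΔS = −(1.5 × 10⁻⁴)(+7.7)+(7.6 × 10⁻⁴)(+6.37) = 3.7 × 10⁻³ → stable
  187–216 m: −αΔT+βΔS = −(1.5 × 10⁻⁴)(-9.1)+(7.6 × 10⁻⁴)(-0.52) = 9.7 × 10⁻⁴ → stable
The 53–112 m interval has Δρ < 0: lighter water underlies denser water.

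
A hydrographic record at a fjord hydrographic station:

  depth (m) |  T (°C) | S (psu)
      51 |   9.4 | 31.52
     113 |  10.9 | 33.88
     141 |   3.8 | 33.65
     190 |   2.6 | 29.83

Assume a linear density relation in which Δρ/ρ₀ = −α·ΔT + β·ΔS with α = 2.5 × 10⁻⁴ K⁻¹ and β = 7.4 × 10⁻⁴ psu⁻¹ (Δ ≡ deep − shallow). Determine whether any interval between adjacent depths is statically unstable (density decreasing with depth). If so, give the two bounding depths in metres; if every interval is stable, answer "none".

141–190 m

Evaluate Δρ/ρ₀ = −αΔT + βΔS across each adjacent pair:
  51–113 m: −αΔT+βΔS = −(2.5 × 10⁻⁴)(+1.5)+(7.4 × 10⁻⁴)(+2.36) = 1.4 × 10⁻³ → stable
  113–141 m: −αΔT+βΔS = −(2.5 × 10⁻⁴)(-7.1)+(7.4 × 10⁻⁴)(-0.23) = 1.6 × 10⁻³ → stable
  141–190 m: −αΔT+βΔS = −(2.5 × 10⁻⁴)(-1.2)+(7.4 × 10⁻⁴)(-3.82) = -2.5 × 10⁻³ → UNSTABLE
The 141–190 m interval has Δρ < 0: lighter water underlies denser water.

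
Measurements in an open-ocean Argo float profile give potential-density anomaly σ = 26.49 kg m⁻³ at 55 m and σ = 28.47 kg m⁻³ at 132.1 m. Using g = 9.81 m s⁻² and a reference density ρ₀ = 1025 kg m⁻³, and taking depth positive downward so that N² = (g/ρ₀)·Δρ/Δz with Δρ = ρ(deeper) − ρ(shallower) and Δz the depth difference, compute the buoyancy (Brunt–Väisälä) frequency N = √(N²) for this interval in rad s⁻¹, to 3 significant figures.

0.0157 rad s⁻¹

Δρ = 1028.47 − 1026.49 = 1.98 kg m⁻³ over Δz = 132.1 − 55 = 77.1 m.
N² = (9.81/1025) × (1.98/77.1) = 2.4579 × 10⁻⁴ s⁻².
N = √(2.4579 × 10⁻⁴) = 0.015678 rad s⁻¹ ≈ 0.0157 rad s⁻¹.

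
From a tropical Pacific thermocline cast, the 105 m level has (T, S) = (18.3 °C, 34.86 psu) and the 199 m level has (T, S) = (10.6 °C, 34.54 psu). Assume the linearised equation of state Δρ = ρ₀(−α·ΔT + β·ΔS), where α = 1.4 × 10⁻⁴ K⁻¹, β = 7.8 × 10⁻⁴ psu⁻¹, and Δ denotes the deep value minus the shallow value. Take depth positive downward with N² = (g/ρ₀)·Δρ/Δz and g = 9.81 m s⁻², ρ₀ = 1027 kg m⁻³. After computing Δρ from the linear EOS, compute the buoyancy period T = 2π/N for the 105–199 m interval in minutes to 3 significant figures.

11.3 min

ΔT = -7.7 K, ΔS = -0.32 psu (deep − shallow).
Δρ/ρ₀ = −αΔT + βΔS = 1.078 × 10⁻³ − 2.496 × 10⁻⁴ = 8.284 × 10⁻⁴, so Δρ ≈ 0.8508 kg m⁻³.
N² = (g/ρ₀)·Δρ/Δz = g·(Δρ/ρ₀)/Δz = 9.81 × 8.284 × 10⁻⁴ / 94 = 8.6453 × 10⁻⁵ s⁻².
N = √(8.6453 × 10⁻⁵) = 9.2980 × 10⁻³ rad s⁻¹ → T = 2π/N = 675.76 s = 11.263 min ≈ 11.3 min.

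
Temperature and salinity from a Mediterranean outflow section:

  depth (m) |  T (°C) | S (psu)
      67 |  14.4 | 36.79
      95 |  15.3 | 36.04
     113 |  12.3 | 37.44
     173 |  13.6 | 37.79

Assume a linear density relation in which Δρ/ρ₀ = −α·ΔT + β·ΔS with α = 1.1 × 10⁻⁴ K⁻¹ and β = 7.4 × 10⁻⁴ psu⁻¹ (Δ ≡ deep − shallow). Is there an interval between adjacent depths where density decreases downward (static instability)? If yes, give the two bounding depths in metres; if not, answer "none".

67–95 m

Evaluate Δρ/ρ₀ = −αΔT + βΔS across each adjacent pair:
  67–95 m: −αΔT+βΔS = −(1.1 × 10⁻⁴)(+0.9)+(7.4 × 10⁻⁴)(-0.75) = -6.5 × 10⁻⁴ → UNSTABLE
  95–113 m: −αΔT+βΔS = −(1.1 × 10⁻⁴)(-3.0)+(7.4 × 10⁻⁴)(+1.40) = 1.4 × 10⁻³ → stable
  113–173 m: −αΔT+βΔS = −(1.1 × 10⁻⁴)(+1.3)+(7.4 × 10⁻⁴)(+0.35) = 1.2 × 10⁻⁴ → stable
The 67–95 m interval has Δρ < 0: lighter water underlies denser water.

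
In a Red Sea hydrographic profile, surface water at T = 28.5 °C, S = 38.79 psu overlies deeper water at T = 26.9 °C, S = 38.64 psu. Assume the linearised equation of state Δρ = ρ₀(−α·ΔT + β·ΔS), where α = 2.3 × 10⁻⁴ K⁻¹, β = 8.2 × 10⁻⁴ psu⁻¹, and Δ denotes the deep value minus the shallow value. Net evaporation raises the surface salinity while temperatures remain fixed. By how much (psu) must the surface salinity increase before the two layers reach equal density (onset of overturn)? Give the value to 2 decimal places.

0.30 psu

Neutral buoyancy requires −α(T_deep − T_surf) + β(S_deep − S_surf′) = 0.
S_surf′ = S_deep − (α/β)·ΔT = 38.64 − (2.3 × 10⁻⁴/8.2 × 10⁻⁴)·(-1.6) = 39.0888 psu.
Increase required: 39.0888 − 38.79 = 0.2988 psu.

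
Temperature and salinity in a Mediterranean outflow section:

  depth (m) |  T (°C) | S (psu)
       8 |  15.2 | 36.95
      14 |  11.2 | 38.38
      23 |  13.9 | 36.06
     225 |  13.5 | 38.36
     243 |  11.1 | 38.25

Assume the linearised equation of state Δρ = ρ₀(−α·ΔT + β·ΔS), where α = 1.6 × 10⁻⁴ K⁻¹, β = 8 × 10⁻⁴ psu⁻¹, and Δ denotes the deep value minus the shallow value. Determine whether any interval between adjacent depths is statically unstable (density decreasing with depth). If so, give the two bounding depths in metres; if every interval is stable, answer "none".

14–23 m

Evaluate Δρ/ρ₀ = −αΔT + βΔS across each adjacent pair:
  8–14 m: −αΔT+βΔS = −(1.6 × 10⁻⁴)(-4.0)+(8 × 10⁻⁴)(+1.43) = 1.8 × 10⁻³ → stable
  14–23 m: −αΔT+βΔS = −(1.6 × 10⁻⁴)(+2.7)+(8 × 10⁻⁴)(-2.32) = -2.3 × 10⁻³ → UNSTABLE
  23–225 m: −αΔT+βΔS = −(1.6 × 10⁻⁴)(-0.4)+(8 × 10⁻⁴)(+2.30) = 1.9 × 10⁻³ → stable
  225–243 m: −αΔT+βΔS = −(1.6 × 10⁻⁴)(-2.4)+(8 × 10⁻⁴)(-0.11) = 3.0 × 10⁻⁴ → stable
The 14–23 m interval has Δρ < 0: lighter water underlies denser water.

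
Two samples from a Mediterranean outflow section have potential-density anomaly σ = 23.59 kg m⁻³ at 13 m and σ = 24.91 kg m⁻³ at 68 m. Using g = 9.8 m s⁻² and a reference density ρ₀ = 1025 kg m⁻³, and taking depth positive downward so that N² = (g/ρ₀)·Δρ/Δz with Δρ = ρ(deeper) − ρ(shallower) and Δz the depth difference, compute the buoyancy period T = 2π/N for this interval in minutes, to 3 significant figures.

Δρ = 1024.91 − 1023.59 = 1.32 kg m⁻³ over Δz = 68 − 13 = 55 m.
N² = (9.8/1025) × (1.32/55) = 2.2946 × 10⁻⁴ s⁻².
N = √(2.2946 × 10⁻⁴) = 0.015148 rad s⁻¹, so T = 2π/N = 414.79 s = 6.9132 min ≈ 6.91 min.

6.91 min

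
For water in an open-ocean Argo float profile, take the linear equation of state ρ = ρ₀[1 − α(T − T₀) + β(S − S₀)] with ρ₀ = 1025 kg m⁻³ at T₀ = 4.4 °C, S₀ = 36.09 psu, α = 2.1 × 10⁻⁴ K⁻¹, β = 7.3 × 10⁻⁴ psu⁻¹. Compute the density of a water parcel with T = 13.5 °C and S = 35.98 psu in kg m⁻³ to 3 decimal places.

1022.959 kg m⁻³

T − T₀ = +9.1 K, S − S₀ = -0.11 psu.
Bracket = 1 − α·(+9.1) + β·(-0.11) = 1 + (-1.9913 × 10⁻³) = 0.9980087.
ρ = 1025 × 0.9980087 = 1022.959 kg m⁻³.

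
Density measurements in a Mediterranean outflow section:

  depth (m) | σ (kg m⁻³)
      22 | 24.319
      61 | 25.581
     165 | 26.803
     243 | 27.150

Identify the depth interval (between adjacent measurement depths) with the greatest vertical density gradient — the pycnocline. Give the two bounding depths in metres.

22–61 m

Compute the density gradient over each adjacent pair:
  22–61 m: Δρ/Δz = 1.262/39 = 0.032 kg m⁻⁴
  61–165 m: Δρ/Δz = 1.222/104 = 0.012 kg m⁻⁴
  165–243 m: Δρ/Δz = 0.347/78 = 4.4 × 10⁻³ kg m⁻⁴
The largest gradient is in the 22–61 m interval — the pycnocline.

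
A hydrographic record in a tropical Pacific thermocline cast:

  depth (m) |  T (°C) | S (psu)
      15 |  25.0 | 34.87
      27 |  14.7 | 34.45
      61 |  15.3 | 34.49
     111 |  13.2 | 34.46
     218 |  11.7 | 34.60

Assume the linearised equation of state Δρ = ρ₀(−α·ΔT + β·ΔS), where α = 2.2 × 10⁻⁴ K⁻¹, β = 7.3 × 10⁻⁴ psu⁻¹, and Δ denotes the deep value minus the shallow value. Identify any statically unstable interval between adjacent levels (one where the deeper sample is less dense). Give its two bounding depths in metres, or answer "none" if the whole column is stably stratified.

Evaluate Δρ/ρ₀ = −αΔT + βΔS across each adjacent pair:
  15–27 m: −αΔT+βΔS = −(2.2 × 10⁻⁴)(-10.3)+(7.3 × 10⁻⁴)(-0.42) = 2.0 × 10⁻³ → stable
  27–61 m: −αΔT+βΔS = −(2.2 × 10⁻⁴)(+0.6)+(7.3 × 10⁻⁴)(+0.04) = -1.0 × 10⁻⁴ → UNSTABLE
  61–111 m: −αΔT+βΔS = −(2.2 × 10⁻⁴)(-2.1)+(7.3 × 10⁻⁴)(-0.03) = 4.4 × 10⁻⁴ → stable
  111–218 m: −αΔT+βΔS = −(2.2 × 10⁻⁴)(-1.5)+(7.3 × 10⁻⁴)(+0.14) = 4.3 × 10⁻⁴ → stable
The 27–61 m interval has Δρ < 0: lighter water underlies denser water.

27–61 m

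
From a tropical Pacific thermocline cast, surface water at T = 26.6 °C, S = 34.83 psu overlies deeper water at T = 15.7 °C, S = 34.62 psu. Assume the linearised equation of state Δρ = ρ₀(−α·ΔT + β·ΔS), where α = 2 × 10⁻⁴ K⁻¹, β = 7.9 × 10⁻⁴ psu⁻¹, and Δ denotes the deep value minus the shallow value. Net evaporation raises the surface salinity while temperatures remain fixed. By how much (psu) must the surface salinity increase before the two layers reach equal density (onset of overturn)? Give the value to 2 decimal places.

Neutral buoyancy requires −α(T_deep − T_surf) + β(S_deep − S_surf′) = 0.
S_surf′ = S_deep − (α/β)·ΔT = 34.62 − (2 × 10⁻⁴/7.9 × 10⁻⁴)·(-10.9) = 37.3795 psu.
Increase required: 37.3795 − 34.83 = 2.5495 psu.

2.55 psu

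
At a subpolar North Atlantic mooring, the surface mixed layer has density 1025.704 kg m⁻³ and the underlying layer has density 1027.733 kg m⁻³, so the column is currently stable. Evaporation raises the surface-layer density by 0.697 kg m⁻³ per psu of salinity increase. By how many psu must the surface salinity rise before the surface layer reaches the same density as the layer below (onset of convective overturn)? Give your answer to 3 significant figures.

2.91 psu

Density deficit of the surface layer: 1027.733 − 1025.704 = 2.029 kg m⁻³.
Required change = 2.029 / 0.697 = 2.91 psu.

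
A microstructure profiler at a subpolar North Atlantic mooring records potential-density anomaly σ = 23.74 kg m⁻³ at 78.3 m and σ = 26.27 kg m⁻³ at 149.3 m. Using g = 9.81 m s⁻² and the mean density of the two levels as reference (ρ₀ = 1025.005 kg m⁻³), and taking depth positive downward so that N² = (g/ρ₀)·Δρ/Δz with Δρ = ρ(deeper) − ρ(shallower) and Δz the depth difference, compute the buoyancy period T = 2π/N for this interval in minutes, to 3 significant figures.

Δρ = 1026.27 − 1023.74 = 2.53 kg m⁻³ over Δz = 149.3 − 78.3 = 71 m.
N² = (9.81/1025.005) × (2.53/71) = 3.4104 × 10⁻⁴ s⁻².
N = √(3.4104 × 10⁻⁴) = 0.018467 rad s⁻¹, so T = 2π/N = 340.24 s = 5.6707 min ≈ 5.67 min.

5.67 min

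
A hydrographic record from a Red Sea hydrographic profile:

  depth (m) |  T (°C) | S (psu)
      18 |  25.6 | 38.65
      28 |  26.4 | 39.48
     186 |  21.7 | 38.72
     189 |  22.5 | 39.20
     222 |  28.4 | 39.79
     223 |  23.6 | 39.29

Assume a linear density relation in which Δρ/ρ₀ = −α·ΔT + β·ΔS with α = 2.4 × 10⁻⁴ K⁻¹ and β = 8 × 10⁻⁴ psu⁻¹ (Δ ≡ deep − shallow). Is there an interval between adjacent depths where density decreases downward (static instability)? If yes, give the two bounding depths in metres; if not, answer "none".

189–222 m

Evaluate Δρ/ρ₀ = −αΔT + βΔS across each adjacent pair:
  18–28 m: −αΔT+βΔS = −(2.4 × 10⁻⁴)(+0.8)+(8 × 10⁻⁴)(+0.83) = 4.7 × 10⁻⁴ → stable
  28–186 m: −αΔT+βΔS = −(2.4 × 10⁻⁴)(-4.7)+(8 × 10⁻⁴)(-0.76) = 5.2 × 10⁻⁴ → stable
  186–189 m: −αΔT+βΔS = −(2.4 × 10⁻⁴)(+0.8)+(8 × 10⁻⁴)(+0.48) = 1.9 × 10⁻⁴ → stable
  189–222 m: −αΔT+βΔS = −(2.4 × 10⁻⁴)(+5.9)+(8 × 10⁻⁴)(+0.59) = -9.4 × 10⁻⁴ → UNSTABLE
  222–223 m: −αΔT+βΔS = −(2.4 × 10⁻⁴)(-4.8)+(8 × 10⁻⁴)(-0.50) = 7.5 × 10⁻⁴ → stable
The 189–222 m interval has Δρ < 0: lighter water underlies denser water.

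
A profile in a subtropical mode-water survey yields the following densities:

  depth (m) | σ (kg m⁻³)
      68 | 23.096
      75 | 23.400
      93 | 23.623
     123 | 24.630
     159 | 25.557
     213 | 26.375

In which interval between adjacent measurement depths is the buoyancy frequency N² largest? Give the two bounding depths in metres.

Compute the density gradient over each adjacent pair:
  68–75 m: Δρ/Δz = 0.304/7 = 0.043 kg m⁻⁴
  75–93 m: Δρ/Δz = 0.223/18 = 0.012 kg m⁻⁴
  93–123 m: Δρ/Δz = 1.007/30 = 0.034 kg m⁻⁴
  123–159 m: Δρ/Δz = 0.927/36 = 0.026 kg m⁻⁴
  159–213 m: Δρ/Δz = 0.818/54 = 0.015 kg m⁻⁴
The largest gradient is in the 68–75 m interval — the pycnocline.

68–75 m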